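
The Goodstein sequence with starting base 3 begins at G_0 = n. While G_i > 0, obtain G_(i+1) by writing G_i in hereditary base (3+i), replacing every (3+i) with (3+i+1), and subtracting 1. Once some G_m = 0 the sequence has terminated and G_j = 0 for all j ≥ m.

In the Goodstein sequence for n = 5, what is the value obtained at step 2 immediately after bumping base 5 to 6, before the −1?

6

G_0 = 5. HB_3(5) = 3 + 2. Bump = 6. G_1 = 5.
G_1 = 5. HB_4(5) = 4 + 1. Bump = 6. G_2 = 5.
G_2 = 5. HB_5(5) = 5. Bump = 6. G_3 = 5.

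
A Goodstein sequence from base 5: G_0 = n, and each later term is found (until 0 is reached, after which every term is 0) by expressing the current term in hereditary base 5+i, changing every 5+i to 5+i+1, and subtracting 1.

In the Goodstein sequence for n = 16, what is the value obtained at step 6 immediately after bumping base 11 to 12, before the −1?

base 5: 16 = 3·5 + 1; at 6: 3·6 + 1 = 19; next = 18
base 6: 18 = 3·6; at 7: 3·7 = 21; next = 20
base 7: 20 = 2·7 + 6; at 8: 2·8 + 6 = 22; next = 21
base 8: 21 = 2·8 + 5; at 9: 2·9 + 5 = 23; next = 22
base 9: 22 = 2·9 + 4; at 10: 2·10 + 4 = 24; next = 23
base 10: 23 = 2·10 + 3; at 11: 2·11 + 3 = 25; next = 24

26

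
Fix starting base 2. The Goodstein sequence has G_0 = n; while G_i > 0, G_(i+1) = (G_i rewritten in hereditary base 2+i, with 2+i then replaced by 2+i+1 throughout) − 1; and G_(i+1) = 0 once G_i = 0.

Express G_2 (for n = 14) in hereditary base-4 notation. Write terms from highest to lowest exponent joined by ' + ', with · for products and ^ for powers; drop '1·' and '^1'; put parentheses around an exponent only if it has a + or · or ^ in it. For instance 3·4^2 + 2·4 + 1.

4^(4 + 1) + 4^4 + 1

14 —HB2→ 2^(2 + 1) + 2^2 + 2 —bump→ 3^(3 + 1) + 3^3 + 3 = 111 —(−1)→ 110
110 —HB3→ 3^(3 + 1) + 3^3 + 2 —bump→ 4^(4 + 1) + 4^4 + 2 = 1282 —(−1)→ 1281
1281 —HB4→ 4^(4 + 1) + 4^4 + 1 —bump→ 5^(5 + 1) + 5^5 + 1 = 18751 —(−1)→ 18750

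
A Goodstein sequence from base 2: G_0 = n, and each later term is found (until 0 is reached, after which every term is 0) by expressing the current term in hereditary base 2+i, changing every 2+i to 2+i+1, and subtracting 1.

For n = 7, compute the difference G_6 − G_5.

15953672

base 2: 7 = 2^2 + 2 + 1; at 3: 3^3 + 3 + 1 = 31; next = 30
base 3: 30 = 3^3 + 3; at 4: 4^4 + 4 = 260; next = 259
base 4: 259 = 4^4 + 3; at 5: 5^5 + 3 = 3128; next = 3127
base 5: 3127 = 5^5 + 2; at 6: 6^6 + 2 = 46658; next = 46657
base 6: 46657 = 6^6 + 1; at 7: 7^7 + 1 = 823544; next = 823543
base 7: 823543 = 7^7; at 8: 8^8 = 16777216; next = 16777215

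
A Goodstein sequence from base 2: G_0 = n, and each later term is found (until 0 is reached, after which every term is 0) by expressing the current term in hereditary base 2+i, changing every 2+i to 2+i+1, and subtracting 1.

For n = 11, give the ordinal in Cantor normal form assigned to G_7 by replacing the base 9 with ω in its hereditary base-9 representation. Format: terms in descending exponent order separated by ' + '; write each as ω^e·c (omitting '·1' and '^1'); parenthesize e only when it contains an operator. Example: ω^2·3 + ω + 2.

ω^ω·7 + ω^7·7 + ω^6·7 + ω^5·7 + ω^4·7 + ω^3·7 + ω^2·7 + ω·7 + 6

[0] 11 ≡ 2^(2 + 1) + 2 + 1 (base 2). Lift 3: 85. −1: 84.
[1] 84 ≡ 3^(3 + 1) + 3 (base 3). Lift 4: 1028. −1: 1027.
[2] 1027 ≡ 4^(4 + 1) + 3 (base 4). Lift 5: 15628. −1: 15627.
[3] 15627 ≡ 5^(5 + 1) + 2 (base 5). Lift 6: 279938. −1: 279937.
[4] 279937 ≡ 6^(6 + 1) + 1 (base 6). Lift 7: 5764802. −1: 5764801.
[5] 5764801 ≡ 7^(7 + 1) (base 7). Lift 8: 134217728. −1: 134217727.
[6] 134217727 ≡ 7·8^8 + 7·8^7 + 7·8^6 + 7·8^5 + 7·8^4 + 7·8^3 + 7·8^2 + 7·8 + 7 (base 8). Lift 9: 2749609303. −1: 2749609302.
[7] 2749609302 ≡ 7·9^9 + 7·9^7 + 7·9^6 + 7·9^5 + 7·9^4 + 7·9^3 + 7·9^2 + 7·9 + 6 (base 9). Lift 10: 70077777776. −1: 70077777775.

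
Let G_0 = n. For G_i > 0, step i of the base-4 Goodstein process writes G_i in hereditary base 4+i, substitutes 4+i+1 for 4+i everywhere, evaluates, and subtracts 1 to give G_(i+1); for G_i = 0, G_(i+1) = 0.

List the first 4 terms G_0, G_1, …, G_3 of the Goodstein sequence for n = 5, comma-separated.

(0) 5|_4 = 4 + 1 ↦ 5 + 1|_5 = 6 ⇒ 5
(1) 5|_5 = 5 ↦ 6|_6 = 6 ⇒ 5
(2) 5|_6 = 5 ↦ 5|_7 = 5 ⇒ 4

5, 5, 5, 4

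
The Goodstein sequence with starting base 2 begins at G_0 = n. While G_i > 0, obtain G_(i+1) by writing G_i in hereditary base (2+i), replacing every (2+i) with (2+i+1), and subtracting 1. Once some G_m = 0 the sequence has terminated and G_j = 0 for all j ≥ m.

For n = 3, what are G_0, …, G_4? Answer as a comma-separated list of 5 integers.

base 2: 3 = 2 + 1; at 3: 3 + 1 = 4; next = 3
base 3: 3 = 3; at 4: 4 = 4; next = 3
base 4: 3 = 3; at 5: 3 = 3; next = 2
base 5: 2 = 2; at 6: 2 = 2; next = 1

3, 3, 3, 2, 1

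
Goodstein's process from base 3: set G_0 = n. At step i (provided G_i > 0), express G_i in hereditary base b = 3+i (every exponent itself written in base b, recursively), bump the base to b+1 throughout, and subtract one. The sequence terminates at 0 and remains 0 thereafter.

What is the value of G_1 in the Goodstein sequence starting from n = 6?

step 0: 6 = 2·3; sub 4 for 3: 2·4; = 8; G_1 = 8−1 = 7
step 1: 7 = 4 + 3; sub 5 for 4: 5 + 3; = 8; G_2 = 8−1 = 7

7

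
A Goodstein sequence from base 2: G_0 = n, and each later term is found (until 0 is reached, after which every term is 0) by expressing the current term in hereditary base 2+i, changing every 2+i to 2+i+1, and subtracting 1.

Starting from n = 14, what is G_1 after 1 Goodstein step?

base 2: 14 = 2^(2 + 1) + 2^2 + 2; at 3: 3^(3 + 1) + 3^3 + 3 = 111; next = 110
base 3: 110 = 3^(3 + 1) + 3^3 + 2; at 4: 4^(4 + 1) + 4^4 + 2 = 1282; next = 1281

110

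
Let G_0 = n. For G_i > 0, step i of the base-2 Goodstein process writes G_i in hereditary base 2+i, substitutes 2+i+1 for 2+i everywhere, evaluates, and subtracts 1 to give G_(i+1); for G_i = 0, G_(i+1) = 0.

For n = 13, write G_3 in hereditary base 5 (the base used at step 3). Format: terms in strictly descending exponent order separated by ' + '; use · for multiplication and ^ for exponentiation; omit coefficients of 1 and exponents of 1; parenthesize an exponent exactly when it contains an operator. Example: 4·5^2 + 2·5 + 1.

base 2: 13 = 2^(2 + 1) + 2^2 + 1; at 3: 3^(3 + 1) + 3^3 + 1 = 109; next = 108
base 3: 108 = 3^(3 + 1) + 3^3; at 4: 4^(4 + 1) + 4^4 = 1280; next = 1279
base 4: 1279 = 4^(4 + 1) + 3·4^3 + 3·4^2 + 3·4 + 3; at 5: 5^(5 + 1) + 3·5^3 + 3·5^2 + 3·5 + 3 = 16093; next = 16092
base 5: 16092 = 5^(5 + 1) + 3·5^3 + 3·5^2 + 3·5 + 2; at 6: 6^(6 + 1) + 3·6^3 + 3·6^2 + 3·6 + 2 = 280712; next = 280711

5^(5 + 1) + 3·5^3 + 3·5^2 + 3·5 + 2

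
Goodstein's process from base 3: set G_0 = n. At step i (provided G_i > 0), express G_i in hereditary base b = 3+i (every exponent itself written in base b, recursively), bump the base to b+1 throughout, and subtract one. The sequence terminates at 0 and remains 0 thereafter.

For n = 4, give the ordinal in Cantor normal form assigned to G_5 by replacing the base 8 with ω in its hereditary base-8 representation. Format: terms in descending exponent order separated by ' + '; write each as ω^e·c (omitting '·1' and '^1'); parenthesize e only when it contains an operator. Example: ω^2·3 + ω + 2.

base 3: 4 = 3 + 1; at 4: 4 + 1 = 5; next = 4
base 4: 4 = 4; at 5: 5 = 5; next = 4
base 5: 4 = 4; at 6: 4 = 4; next = 3
base 6: 3 = 3; at 7: 3 = 3; next = 2
base 7: 2 = 2; at 8: 2 = 2; next = 1
base 8: 1 = 1; at 9: 1 = 1; next = 0

1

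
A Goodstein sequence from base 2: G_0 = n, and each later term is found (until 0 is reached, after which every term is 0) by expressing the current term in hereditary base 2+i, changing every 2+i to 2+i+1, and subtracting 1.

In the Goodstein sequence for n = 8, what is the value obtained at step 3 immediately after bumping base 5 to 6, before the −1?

[0] 8 ≡ 2^(2 + 1) (base 2). Lift 3: 81. −1: 80.
[1] 80 ≡ 2·3^3 + 2·3^2 + 2·3 + 2 (base 3). Lift 4: 554. −1: 553.
[2] 553 ≡ 2·4^4 + 2·4^2 + 2·4 + 1 (base 4). Lift 5: 6311. −1: 6310.
[3] 6310 ≡ 2·5^5 + 2·5^2 + 2·5 (base 5). Lift 6: 93396. −1: 93395.

93396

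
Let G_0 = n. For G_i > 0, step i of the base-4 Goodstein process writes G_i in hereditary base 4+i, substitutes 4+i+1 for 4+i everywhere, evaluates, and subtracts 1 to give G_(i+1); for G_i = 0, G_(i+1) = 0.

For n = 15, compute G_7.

G_0=15  [base 4] 3·4 + 3  →[4↦5]→  3·5 + 3 = 18  −1 ⇒ G_1=17
G_1=17  [base 5] 3·5 + 2  →[5↦6]→  3·6 + 2 = 20  −1 ⇒ G_2=19
G_2=19  [base 6] 3·6 + 1  →[6↦7]→  3·7 + 1 = 22  −1 ⇒ G_3=21
G_3=21  [base 7] 3·7  →[7↦8]→  3·8 = 24  −1 ⇒ G_4=23
G_4=23  [base 8] 2·8 + 7  →[8↦9]→  2·9 + 7 = 25  −1 ⇒ G_5=24
G_5=24  [base 9] 2·9 + 6  →[9↦10]→  2·10 + 6 = 26  −1 ⇒ G_6=25
G_6=25  [base 10] 2·10 + 5  →[10↦11]→  2·11 + 5 = 27  −1 ⇒ G_7=26
G_7=26  [base 11] 2·11 + 4  →[11↦12]→  2·12 + 4 = 28  −1 ⇒ G_8=27

26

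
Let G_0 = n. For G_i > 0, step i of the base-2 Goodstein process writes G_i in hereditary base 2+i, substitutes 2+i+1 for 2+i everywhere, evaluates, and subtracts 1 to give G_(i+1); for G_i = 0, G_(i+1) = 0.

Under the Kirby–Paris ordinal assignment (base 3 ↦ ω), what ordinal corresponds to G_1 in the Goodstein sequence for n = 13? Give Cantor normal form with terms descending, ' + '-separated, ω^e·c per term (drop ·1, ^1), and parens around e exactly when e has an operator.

ω^(ω + 1) + ω^ω

G_0=13  [base 2] 2^(2 + 1) + 2^2 + 1  →[2↦3]→  3^(3 + 1) + 3^3 + 1 = 109  −1 ⇒ G_1=108
G_1=108  [base 3] 3^(3 + 1) + 3^3  →[3↦4]→  4^(4 + 1) + 4^4 = 1280  −1 ⇒ G_2=1279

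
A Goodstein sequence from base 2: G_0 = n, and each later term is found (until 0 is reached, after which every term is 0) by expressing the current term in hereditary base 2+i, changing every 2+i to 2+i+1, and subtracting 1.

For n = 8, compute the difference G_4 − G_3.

base 2: 8 = 2^(2 + 1); at 3: 3^(3 + 1) = 81; next = 80
base 3: 80 = 2·3^3 + 2·3^2 + 2·3 + 2; at 4: 2·4^4 + 2·4^2 + 2·4 + 2 = 554; next = 553
base 4: 553 = 2·4^4 + 2·4^2 + 2·4 + 1; at 5: 2·5^5 + 2·5^2 + 2·5 + 1 = 6311; next = 6310
base 5: 6310 = 2·5^5 + 2·5^2 + 2·5; at 6: 2·6^6 + 2·6^2 + 2·6 = 93396; next = 93395

87085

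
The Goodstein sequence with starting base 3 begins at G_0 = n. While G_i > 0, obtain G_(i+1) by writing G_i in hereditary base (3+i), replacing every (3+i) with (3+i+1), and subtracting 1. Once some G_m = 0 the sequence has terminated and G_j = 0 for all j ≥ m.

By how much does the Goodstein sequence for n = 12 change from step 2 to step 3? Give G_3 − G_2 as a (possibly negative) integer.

10

base 3: 12 = 3^2 + 3; at 4: 4^2 + 4 = 20; next = 19
base 4: 19 = 4^2 + 3; at 5: 5^2 + 3 = 28; next = 27
base 5: 27 = 5^2 + 2; at 6: 6^2 + 2 = 38; next = 37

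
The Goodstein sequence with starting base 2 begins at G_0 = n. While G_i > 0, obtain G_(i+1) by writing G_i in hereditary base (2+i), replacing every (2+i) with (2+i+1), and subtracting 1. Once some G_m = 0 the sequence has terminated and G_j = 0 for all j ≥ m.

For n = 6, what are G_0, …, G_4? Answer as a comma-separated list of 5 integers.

6, 29, 257, 3125, 46655

base 2: 6 = 2^2 + 2; at 3: 3^3 + 3 = 30; next = 29
base 3: 29 = 3^3 + 2; at 4: 4^4 + 2 = 258; next = 257
base 4: 257 = 4^4 + 1; at 5: 5^5 + 1 = 3126; next = 3125
base 5: 3125 = 5^5; at 6: 6^6 = 46656; next = 46655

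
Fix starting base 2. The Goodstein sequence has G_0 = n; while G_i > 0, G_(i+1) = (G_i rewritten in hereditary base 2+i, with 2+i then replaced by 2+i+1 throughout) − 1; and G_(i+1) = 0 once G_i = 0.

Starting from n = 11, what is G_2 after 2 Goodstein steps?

step 0: 11 = 2^(2 + 1) + 2 + 1; sub 3 for 2: 3^(3 + 1) + 3 + 1; = 85; G_1 = 85−1 = 84
step 1: 84 = 3^(3 + 1) + 3; sub 4 for 3: 4^(4 + 1) + 4; = 1028; G_2 = 1028−1 = 1027

1027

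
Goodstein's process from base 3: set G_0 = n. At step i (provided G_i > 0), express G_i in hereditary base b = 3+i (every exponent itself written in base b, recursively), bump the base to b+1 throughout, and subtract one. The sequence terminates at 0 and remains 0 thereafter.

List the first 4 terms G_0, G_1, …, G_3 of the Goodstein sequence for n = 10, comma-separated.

G_0=10  [base 3] 3^2 + 1  →[3↦4]→  4^2 + 1 = 17  −1 ⇒ G_1=16
G_1=16  [base 4] 4^2  →[4↦5]→  5^2 = 25  −1 ⇒ G_2=24
G_2=24  [base 5] 4·5 + 4  →[5↦6]→  4·6 + 4 = 28  −1 ⇒ G_3=27

10, 16, 24, 27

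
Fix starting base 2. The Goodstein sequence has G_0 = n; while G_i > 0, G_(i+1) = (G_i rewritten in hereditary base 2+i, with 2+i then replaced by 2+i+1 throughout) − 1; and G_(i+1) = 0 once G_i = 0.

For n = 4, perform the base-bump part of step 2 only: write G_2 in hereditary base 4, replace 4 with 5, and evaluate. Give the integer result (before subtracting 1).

4 —HB2→ 2^2 —bump→ 3^3 = 27 —(−1)→ 26
26 —HB3→ 2·3^2 + 2·3 + 2 —bump→ 2·4^2 + 2·4 + 2 = 42 —(−1)→ 41
41 —HB4→ 2·4^2 + 2·4 + 1 —bump→ 2·5^2 + 2·5 + 1 = 61 —(−1)→ 60

61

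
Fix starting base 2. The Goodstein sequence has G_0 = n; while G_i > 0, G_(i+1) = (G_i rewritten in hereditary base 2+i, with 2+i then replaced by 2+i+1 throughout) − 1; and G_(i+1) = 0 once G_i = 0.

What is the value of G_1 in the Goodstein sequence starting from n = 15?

111

base 2: 15 = 2^(2 + 1) + 2^2 + 2 + 1; at 3: 3^(3 + 1) + 3^3 + 3 + 1 = 112; next = 111
base 3: 111 = 3^(3 + 1) + 3^3 + 3; at 4: 4^(4 + 1) + 4^4 + 4 = 1284; next = 1283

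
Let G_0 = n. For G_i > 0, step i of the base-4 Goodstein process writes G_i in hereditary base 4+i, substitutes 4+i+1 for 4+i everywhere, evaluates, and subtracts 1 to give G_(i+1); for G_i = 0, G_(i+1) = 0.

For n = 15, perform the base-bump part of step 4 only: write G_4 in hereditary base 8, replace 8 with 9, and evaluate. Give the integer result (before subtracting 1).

(0) 15|_4 = 3·4 + 3 ↦ 3·5 + 3|_5 = 18 ⇒ 17
(1) 17|_5 = 3·5 + 2 ↦ 3·6 + 2|_6 = 20 ⇒ 19
(2) 19|_6 = 3·6 + 1 ↦ 3·7 + 1|_7 = 22 ⇒ 21
(3) 21|_7 = 3·7 ↦ 3·8|_8 = 24 ⇒ 23

25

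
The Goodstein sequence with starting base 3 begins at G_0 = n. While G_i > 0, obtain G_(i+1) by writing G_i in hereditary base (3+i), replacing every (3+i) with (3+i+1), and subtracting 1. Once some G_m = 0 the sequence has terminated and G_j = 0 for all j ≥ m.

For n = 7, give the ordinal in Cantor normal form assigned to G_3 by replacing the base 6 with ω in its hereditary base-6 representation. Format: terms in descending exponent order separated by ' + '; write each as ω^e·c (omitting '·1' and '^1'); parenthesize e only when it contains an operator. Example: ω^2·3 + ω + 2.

step 0: 7 = 2·3 + 1; sub 4 for 3: 2·4 + 1; = 9; G_1 = 9−1 = 8
step 1: 8 = 2·4; sub 5 for 4: 2·5; = 10; G_2 = 10−1 = 9
step 2: 9 = 5 + 4; sub 6 for 5: 6 + 4; = 10; G_3 = 10−1 = 9
step 3: 9 = 6 + 3; sub 7 for 6: 7 + 3; = 10; G_4 = 10−1 = 9

ω + 3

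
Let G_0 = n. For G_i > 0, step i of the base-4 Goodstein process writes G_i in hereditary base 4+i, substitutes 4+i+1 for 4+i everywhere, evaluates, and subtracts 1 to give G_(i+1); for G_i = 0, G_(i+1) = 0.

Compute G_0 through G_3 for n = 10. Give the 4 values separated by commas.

10 —HB4→ 2·4 + 2 —bump→ 2·5 + 2 = 12 —(−1)→ 11
11 —HB5→ 2·5 + 1 —bump→ 2·6 + 1 = 13 —(−1)→ 12
12 —HB6→ 2·6 —bump→ 2·7 = 14 —(−1)→ 13

10, 11, 12, 13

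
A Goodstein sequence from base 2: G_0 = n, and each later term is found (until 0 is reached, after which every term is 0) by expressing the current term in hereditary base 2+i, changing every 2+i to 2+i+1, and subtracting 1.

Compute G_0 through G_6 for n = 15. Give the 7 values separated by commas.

15, 111, 1283, 18752, 326593, 6588344, 150994943

(0) 15|_2 = 2^(2 + 1) + 2^2 + 2 + 1 ↦ 3^(3 + 1) + 3^3 + 3 + 1|_3 = 112 ⇒ 111
(1) 111|_3 = 3^(3 + 1) + 3^3 + 3 ↦ 4^(4 + 1) + 4^4 + 4|_4 = 1284 ⇒ 1283
(2) 1283|_4 = 4^(4 + 1) + 4^4 + 3 ↦ 5^(5 + 1) + 5^5 + 3|_5 = 18753 ⇒ 18752
(3) 18752|_5 = 5^(5 + 1) + 5^5 + 2 ↦ 6^(6 + 1) + 6^6 + 2|_6 = 326594 ⇒ 326593
(4) 326593|_6 = 6^(6 + 1) + 6^6 + 1 ↦ 7^(7 + 1) + 7^7 + 1|_7 = 6588345 ⇒ 6588344
(5) 6588344|_7 = 7^(7 + 1) + 7^7 ↦ 8^(8 + 1) + 8^8|_8 = 150994944 ⇒ 150994943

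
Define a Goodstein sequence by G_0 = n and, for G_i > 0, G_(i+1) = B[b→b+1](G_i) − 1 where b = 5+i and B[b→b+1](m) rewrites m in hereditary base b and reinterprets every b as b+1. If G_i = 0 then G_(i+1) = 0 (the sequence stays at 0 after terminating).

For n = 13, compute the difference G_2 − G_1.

1

base 5: 13 = 2·5 + 3; at 6: 2·6 + 3 = 15; next = 14
base 6: 14 = 2·6 + 2; at 7: 2·7 + 2 = 16; next = 15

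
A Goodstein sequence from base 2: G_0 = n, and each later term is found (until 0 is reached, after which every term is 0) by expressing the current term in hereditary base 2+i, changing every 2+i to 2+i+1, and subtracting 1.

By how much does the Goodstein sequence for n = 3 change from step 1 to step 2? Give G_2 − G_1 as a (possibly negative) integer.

G_0 = 3. HB_2(3) = 2 + 1. Bump = 4. G_1 = 3.
G_1 = 3. HB_3(3) = 3. Bump = 4. G_2 = 3.

0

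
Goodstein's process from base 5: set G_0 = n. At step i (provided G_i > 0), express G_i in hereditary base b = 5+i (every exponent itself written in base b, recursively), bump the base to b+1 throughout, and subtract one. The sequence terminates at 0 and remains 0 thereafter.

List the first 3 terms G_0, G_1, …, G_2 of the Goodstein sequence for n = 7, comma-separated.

step 0: 7 = 5 + 2; sub 6 for 5: 6 + 2; = 8; G_1 = 8−1 = 7
step 1: 7 = 6 + 1; sub 7 for 6: 7 + 1; = 8; G_2 = 8−1 = 7

7, 7, 7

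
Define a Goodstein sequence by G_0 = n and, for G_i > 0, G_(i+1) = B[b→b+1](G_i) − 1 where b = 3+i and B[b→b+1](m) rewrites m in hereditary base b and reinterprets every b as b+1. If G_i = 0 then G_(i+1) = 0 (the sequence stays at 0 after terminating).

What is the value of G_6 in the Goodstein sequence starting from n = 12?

69

12 —HB3→ 3^2 + 3 —bump→ 4^2 + 4 = 20 —(−1)→ 19
19 —HB4→ 4^2 + 3 —bump→ 5^2 + 3 = 28 —(−1)→ 27
27 —HB5→ 5^2 + 2 —bump→ 6^2 + 2 = 38 —(−1)→ 37
37 —HB6→ 6^2 + 1 —bump→ 7^2 + 1 = 50 —(−1)→ 49
49 —HB7→ 7^2 —bump→ 8^2 = 64 —(−1)→ 63
63 —HB8→ 7·8 + 7 —bump→ 7·9 + 7 = 70 —(−1)→ 69
69 —HB9→ 7·9 + 6 —bump→ 7·10 + 6 = 76 —(−1)→ 75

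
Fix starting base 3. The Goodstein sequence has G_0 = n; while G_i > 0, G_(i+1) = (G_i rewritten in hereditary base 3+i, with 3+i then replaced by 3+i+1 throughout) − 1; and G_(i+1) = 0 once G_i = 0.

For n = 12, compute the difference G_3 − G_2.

10

12 —HB3→ 3^2 + 3 —bump→ 4^2 + 4 = 20 —(−1)→ 19
19 —HB4→ 4^2 + 3 —bump→ 5^2 + 3 = 28 —(−1)→ 27
27 —HB5→ 5^2 + 2 —bump→ 6^2 + 2 = 38 —(−1)→ 37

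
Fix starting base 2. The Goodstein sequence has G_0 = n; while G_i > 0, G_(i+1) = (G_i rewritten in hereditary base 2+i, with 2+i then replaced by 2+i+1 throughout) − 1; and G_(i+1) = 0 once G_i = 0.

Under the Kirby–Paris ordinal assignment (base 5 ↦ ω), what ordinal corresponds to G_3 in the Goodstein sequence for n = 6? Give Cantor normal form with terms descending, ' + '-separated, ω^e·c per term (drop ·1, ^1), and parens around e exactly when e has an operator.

ω^ω

(0) 6|_2 = 2^2 + 2 ↦ 3^3 + 3|_3 = 30 ⇒ 29
(1) 29|_3 = 3^3 + 2 ↦ 4^4 + 2|_4 = 258 ⇒ 257
(2) 257|_4 = 4^4 + 1 ↦ 5^5 + 1|_5 = 3126 ⇒ 3125
(3) 3125|_5 = 5^5 ↦ 6^6|_6 = 46656 ⇒ 46655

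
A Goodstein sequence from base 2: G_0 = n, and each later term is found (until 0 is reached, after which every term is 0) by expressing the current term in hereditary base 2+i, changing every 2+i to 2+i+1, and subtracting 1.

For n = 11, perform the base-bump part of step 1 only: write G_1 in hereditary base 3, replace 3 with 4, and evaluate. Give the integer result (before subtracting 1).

1028

i=0: 11 = 2^(2 + 1) + 2 + 1 (b=2); 2→3: 3^(3 + 1) + 3 + 1 = 85; 85−1 = 84
i=1: 84 = 3^(3 + 1) + 3 (b=3); 3→4: 4^(4 + 1) + 4 = 1028; 1028−1 = 1027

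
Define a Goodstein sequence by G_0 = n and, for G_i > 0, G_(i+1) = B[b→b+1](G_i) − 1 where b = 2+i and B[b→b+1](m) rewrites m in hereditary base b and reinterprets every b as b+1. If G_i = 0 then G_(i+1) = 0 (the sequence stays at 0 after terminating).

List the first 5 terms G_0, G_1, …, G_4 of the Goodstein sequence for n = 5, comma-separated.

5, 27, 255, 467, 775

step 0: 5 = 2^2 + 1; sub 3 for 2: 3^3 + 1; = 28; G_1 = 28−1 = 27
step 1: 27 = 3^3; sub 4 for 3: 4^4; = 256; G_2 = 256−1 = 255
step 2: 255 = 3·4^3 + 3·4^2 + 3·4 + 3; sub 5 for 4: 3·5^3 + 3·5^2 + 3·5 + 3; = 468; G_3 = 468−1 = 467
step 3: 467 = 3·5^3 + 3·5^2 + 3·5 + 2; sub 6 for 5: 3·6^3 + 3·6^2 + 3·6 + 2; = 776; G_4 = 776−1 = 775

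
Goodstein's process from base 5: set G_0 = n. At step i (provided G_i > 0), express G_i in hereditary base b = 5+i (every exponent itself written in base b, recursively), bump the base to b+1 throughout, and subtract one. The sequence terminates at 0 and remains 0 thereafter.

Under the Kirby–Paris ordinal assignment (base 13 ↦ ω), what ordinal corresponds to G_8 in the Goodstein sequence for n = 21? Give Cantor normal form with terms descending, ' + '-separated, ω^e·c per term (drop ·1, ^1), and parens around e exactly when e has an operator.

21 —HB5→ 4·5 + 1 —bump→ 4·6 + 1 = 25 —(−1)→ 24
24 —HB6→ 4·6 —bump→ 4·7 = 28 —(−1)→ 27
27 —HB7→ 3·7 + 6 —bump→ 3·8 + 6 = 30 —(−1)→ 29
29 —HB8→ 3·8 + 5 —bump→ 3·9 + 5 = 32 —(−1)→ 31
31 —HB9→ 3·9 + 4 —bump→ 3·10 + 4 = 34 —(−1)→ 33
33 —HB10→ 3·10 + 3 —bump→ 3·11 + 3 = 36 —(−1)→ 35
35 —HB11→ 3·11 + 2 —bump→ 3·12 + 2 = 38 —(−1)→ 37
37 —HB12→ 3·12 + 1 —bump→ 3·13 + 1 = 40 —(−1)→ 39
39 —HB13→ 3·13 —bump→ 3·14 = 42 —(−1)→ 41

ω·3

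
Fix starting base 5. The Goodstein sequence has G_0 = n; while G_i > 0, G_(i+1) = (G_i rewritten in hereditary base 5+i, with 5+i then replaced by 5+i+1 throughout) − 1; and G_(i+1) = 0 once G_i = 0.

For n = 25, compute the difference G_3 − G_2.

4

G_0 = 25. HB_5(25) = 5^2. Bump = 36. G_1 = 35.
G_1 = 35. HB_6(35) = 5·6 + 5. Bump = 40. G_2 = 39.
G_2 = 39. HB_7(39) = 5·7 + 4. Bump = 44. G_3 = 43.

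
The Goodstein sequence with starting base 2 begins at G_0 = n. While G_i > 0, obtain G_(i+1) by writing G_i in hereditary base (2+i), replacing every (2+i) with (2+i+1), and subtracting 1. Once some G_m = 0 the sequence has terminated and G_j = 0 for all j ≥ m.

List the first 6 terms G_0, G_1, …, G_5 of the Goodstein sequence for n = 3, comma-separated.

3, 3, 3, 2, 1, 0

3 —HB2→ 2 + 1 —bump→ 3 + 1 = 4 —(−1)→ 3
3 —HB3→ 3 —bump→ 4 = 4 —(−1)→ 3
3 —HB4→ 3 —bump→ 3 = 3 —(−1)→ 2
2 —HB5→ 2 —bump→ 2 = 2 —(−1)→ 1
1 —HB6→ 1 —bump→ 1 = 1 —(−1)→ 0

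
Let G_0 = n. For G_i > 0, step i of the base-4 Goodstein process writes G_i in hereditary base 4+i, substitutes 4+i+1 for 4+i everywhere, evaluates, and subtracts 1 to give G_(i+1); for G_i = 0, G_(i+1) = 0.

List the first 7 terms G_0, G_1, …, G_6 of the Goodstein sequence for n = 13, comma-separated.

base 4: 13 = 3·4 + 1; at 5: 3·5 + 1 = 16; next = 15
base 5: 15 = 3·5; at 6: 3·6 = 18; next = 17
base 6: 17 = 2·6 + 5; at 7: 2·7 + 5 = 19; next = 18
base 7: 18 = 2·7 + 4; at 8: 2·8 + 4 = 20; next = 19
base 8: 19 = 2·8 + 3; at 9: 2·9 + 3 = 21; next = 20
base 9: 20 = 2·9 + 2; at 10: 2·10 + 2 = 22; next = 21

13, 15, 17, 18, 19, 20, 21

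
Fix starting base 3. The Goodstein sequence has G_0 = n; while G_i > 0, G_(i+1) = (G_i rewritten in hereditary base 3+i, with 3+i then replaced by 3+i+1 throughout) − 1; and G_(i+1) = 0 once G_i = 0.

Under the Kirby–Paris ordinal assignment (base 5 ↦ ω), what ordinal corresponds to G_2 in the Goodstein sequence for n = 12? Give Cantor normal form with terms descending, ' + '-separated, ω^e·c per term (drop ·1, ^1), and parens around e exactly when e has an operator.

ω^2 + 2

G_0=12  [base 3] 3^2 + 3  →[3↦4]→  4^2 + 4 = 20  −1 ⇒ G_1=19
G_1=19  [base 4] 4^2 + 3  →[4↦5]→  5^2 + 3 = 28  −1 ⇒ G_2=27
G_2=27  [base 5] 5^2 + 2  →[5↦6]→  6^2 + 2 = 38  −1 ⇒ G_3=37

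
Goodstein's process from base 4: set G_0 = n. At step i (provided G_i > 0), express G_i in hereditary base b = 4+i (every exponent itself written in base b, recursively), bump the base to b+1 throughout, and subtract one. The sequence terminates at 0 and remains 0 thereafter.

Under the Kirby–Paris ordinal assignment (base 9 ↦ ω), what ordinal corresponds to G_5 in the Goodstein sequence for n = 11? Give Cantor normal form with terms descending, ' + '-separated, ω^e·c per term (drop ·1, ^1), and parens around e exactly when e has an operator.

i=0: 11 = 2·4 + 3 (b=4); 4→5: 2·5 + 3 = 13; 13−1 = 12
i=1: 12 = 2·5 + 2 (b=5); 5→6: 2·6 + 2 = 14; 14−1 = 13
i=2: 13 = 2·6 + 1 (b=6); 6→7: 2·7 + 1 = 15; 15−1 = 14
i=3: 14 = 2·7 (b=7); 7→8: 2·8 = 16; 16−1 = 15
i=4: 15 = 8 + 7 (b=8); 8→9: 9 + 7 = 16; 16−1 = 15

ω + 6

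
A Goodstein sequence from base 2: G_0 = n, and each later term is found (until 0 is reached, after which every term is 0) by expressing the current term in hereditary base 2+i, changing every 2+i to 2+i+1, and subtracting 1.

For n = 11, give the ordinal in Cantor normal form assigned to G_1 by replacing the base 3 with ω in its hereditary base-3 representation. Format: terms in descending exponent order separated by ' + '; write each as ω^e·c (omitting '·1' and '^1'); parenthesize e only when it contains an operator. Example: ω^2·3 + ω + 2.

ω^(ω + 1) + ω

base 2: 11 = 2^(2 + 1) + 2 + 1; at 3: 3^(3 + 1) + 3 + 1 = 85; next = 84
base 3: 84 = 3^(3 + 1) + 3; at 4: 4^(4 + 1) + 4 = 1028; next = 1027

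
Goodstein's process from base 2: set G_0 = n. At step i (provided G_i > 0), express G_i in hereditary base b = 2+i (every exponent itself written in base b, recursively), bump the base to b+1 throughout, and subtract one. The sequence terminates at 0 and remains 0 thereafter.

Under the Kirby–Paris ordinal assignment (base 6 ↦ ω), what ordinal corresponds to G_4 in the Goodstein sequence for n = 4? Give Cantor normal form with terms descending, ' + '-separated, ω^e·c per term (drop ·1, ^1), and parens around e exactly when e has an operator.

ω^2·2 + ω + 5

G_0=4  [base 2] 2^2  →[2↦3]→  3^3 = 27  −1 ⇒ G_1=26
G_1=26  [base 3] 2·3^2 + 2·3 + 2  →[3↦4]→  2·4^2 + 2·4 + 2 = 42  −1 ⇒ G_2=41
G_2=41  [base 4] 2·4^2 + 2·4 + 1  →[4↦5]→  2·5^2 + 2·5 + 1 = 61  −1 ⇒ G_3=60
G_3=60  [base 5] 2·5^2 + 2·5  →[5↦6]→  2·6^2 + 2·6 = 84  −1 ⇒ G_4=83
G_4=83  [base 6] 2·6^2 + 6 + 5  →[6↦7]→  2·7^2 + 7 + 5 = 110  −1 ⇒ G_5=109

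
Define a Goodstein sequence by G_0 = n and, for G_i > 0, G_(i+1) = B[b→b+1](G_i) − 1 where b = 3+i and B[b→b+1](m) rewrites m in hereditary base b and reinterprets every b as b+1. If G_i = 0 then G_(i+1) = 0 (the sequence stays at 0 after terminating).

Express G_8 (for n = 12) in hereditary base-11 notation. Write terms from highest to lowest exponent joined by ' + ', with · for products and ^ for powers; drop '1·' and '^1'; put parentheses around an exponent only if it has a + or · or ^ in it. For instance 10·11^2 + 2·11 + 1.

12 —HB3→ 3^2 + 3 —bump→ 4^2 + 4 = 20 —(−1)→ 19
19 —HB4→ 4^2 + 3 —bump→ 5^2 + 3 = 28 —(−1)→ 27
27 —HB5→ 5^2 + 2 —bump→ 6^2 + 2 = 38 —(−1)→ 37
37 —HB6→ 6^2 + 1 —bump→ 7^2 + 1 = 50 —(−1)→ 49
49 —HB7→ 7^2 —bump→ 8^2 = 64 —(−1)→ 63
63 —HB8→ 7·8 + 7 —bump→ 7·9 + 7 = 70 —(−1)→ 69
69 —HB9→ 7·9 + 6 —bump→ 7·10 + 6 = 76 —(−1)→ 75
75 —HB10→ 7·10 + 5 —bump→ 7·11 + 5 = 82 —(−1)→ 81
81 —HB11→ 7·11 + 4 —bump→ 7·12 + 4 = 88 —(−1)→ 87

7·11 + 4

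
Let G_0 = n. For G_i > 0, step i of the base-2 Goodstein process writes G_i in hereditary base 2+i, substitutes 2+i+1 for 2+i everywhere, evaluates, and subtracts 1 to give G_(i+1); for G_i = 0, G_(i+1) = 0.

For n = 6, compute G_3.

3125

[0] 6 ≡ 2^2 + 2 (base 2). Lift 3: 30. −1: 29.
[1] 29 ≡ 3^3 + 2 (base 3). Lift 4: 258. −1: 257.
[2] 257 ≡ 4^4 + 1 (base 4). Lift 5: 3126. −1: 3125.
[3] 3125 ≡ 5^5 (base 5). Lift 6: 46656. −1: 46655.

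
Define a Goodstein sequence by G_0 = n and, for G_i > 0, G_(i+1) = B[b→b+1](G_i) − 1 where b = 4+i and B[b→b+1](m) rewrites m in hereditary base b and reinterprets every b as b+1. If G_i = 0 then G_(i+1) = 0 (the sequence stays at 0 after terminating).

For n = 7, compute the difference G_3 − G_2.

step 0: 7 = 4 + 3; sub 5 for 4: 5 + 3; = 8; G_1 = 8−1 = 7
step 1: 7 = 5 + 2; sub 6 for 5: 6 + 2; = 8; G_2 = 8−1 = 7
step 2: 7 = 6 + 1; sub 7 for 6: 7 + 1; = 8; G_3 = 8−1 = 7

0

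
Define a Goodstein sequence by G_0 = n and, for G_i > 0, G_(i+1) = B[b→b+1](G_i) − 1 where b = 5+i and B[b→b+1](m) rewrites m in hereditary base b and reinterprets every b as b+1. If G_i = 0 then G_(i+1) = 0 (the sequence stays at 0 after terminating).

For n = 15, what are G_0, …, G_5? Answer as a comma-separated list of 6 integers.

[0] 15 ≡ 3·5 (base 5). Lift 6: 18. −1: 17.
[1] 17 ≡ 2·6 + 5 (base 6). Lift 7: 19. −1: 18.
[2] 18 ≡ 2·7 + 4 (base 7). Lift 8: 20. −1: 19.
[3] 19 ≡ 2·8 + 3 (base 8). Lift 9: 21. −1: 20.
[4] 20 ≡ 2·9 + 2 (base 9). Lift 10: 22. −1: 21.

15, 17, 18, 19, 20, 21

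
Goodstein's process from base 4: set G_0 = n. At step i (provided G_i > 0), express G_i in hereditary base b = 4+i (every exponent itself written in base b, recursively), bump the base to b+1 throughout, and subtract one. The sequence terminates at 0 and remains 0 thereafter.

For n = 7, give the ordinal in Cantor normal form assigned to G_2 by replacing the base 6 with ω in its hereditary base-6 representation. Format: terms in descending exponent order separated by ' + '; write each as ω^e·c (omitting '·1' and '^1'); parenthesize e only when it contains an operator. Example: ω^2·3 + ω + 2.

G_0 = 7. HB_4(7) = 4 + 3. Bump = 8. G_1 = 7.
G_1 = 7. HB_5(7) = 5 + 2. Bump = 8. G_2 = 7.
G_2 = 7. HB_6(7) = 6 + 1. Bump = 8. G_3 = 7.

ω + 1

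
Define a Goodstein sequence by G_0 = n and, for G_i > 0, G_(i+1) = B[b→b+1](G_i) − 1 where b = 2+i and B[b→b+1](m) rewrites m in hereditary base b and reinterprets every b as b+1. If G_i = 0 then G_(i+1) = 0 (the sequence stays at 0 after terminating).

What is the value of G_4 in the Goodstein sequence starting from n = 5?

[0] 5 ≡ 2^2 + 1 (base 2). Lift 3: 28. −1: 27.
[1] 27 ≡ 3^3 (base 3). Lift 4: 256. −1: 255.
[2] 255 ≡ 3·4^3 + 3·4^2 + 3·4 + 3 (base 4). Lift 5: 468. −1: 467.
[3] 467 ≡ 3·5^3 + 3·5^2 + 3·5 + 2 (base 5). Lift 6: 776. −1: 775.
[4] 775 ≡ 3·6^3 + 3·6^2 + 3·6 + 1 (base 6). Lift 7: 1198. −1: 1197.

775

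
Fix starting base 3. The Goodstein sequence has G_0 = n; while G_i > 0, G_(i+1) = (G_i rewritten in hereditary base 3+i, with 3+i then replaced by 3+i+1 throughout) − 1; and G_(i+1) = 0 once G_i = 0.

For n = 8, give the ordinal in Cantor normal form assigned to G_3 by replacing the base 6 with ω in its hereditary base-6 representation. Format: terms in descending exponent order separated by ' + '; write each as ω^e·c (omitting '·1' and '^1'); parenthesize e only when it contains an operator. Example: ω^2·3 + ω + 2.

ω + 5

(0) 8|_3 = 2·3 + 2 ↦ 2·4 + 2|_4 = 10 ⇒ 9
(1) 9|_4 = 2·4 + 1 ↦ 2·5 + 1|_5 = 11 ⇒ 10
(2) 10|_5 = 2·5 ↦ 2·6|_6 = 12 ⇒ 11
(3) 11|_6 = 6 + 5 ↦ 7 + 5|_7 = 12 ⇒ 11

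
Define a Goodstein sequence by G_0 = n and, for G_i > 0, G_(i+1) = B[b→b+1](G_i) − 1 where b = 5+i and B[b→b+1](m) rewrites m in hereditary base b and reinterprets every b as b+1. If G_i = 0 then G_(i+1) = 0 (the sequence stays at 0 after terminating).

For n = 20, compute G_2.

25

G_0 = 20. HB_5(20) = 4·5. Bump = 24. G_1 = 23.
G_1 = 23. HB_6(23) = 3·6 + 5. Bump = 26. G_2 = 25.
G_2 = 25. HB_7(25) = 3·7 + 4. Bump = 28. G_3 = 27.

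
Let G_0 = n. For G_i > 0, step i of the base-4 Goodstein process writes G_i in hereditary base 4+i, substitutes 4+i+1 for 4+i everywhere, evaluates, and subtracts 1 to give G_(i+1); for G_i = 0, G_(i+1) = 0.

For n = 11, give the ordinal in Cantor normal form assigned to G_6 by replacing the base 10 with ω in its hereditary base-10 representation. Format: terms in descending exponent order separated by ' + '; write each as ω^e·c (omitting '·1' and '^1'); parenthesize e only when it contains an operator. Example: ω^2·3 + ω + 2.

ω + 5

i=0: 11 = 2·4 + 3 (b=4); 4→5: 2·5 + 3 = 13; 13−1 = 12
i=1: 12 = 2·5 + 2 (b=5); 5→6: 2·6 + 2 = 14; 14−1 = 13
i=2: 13 = 2·6 + 1 (b=6); 6→7: 2·7 + 1 = 15; 15−1 = 14
i=3: 14 = 2·7 (b=7); 7→8: 2·8 = 16; 16−1 = 15
i=4: 15 = 8 + 7 (b=8); 8→9: 9 + 7 = 16; 16−1 = 15
i=5: 15 = 9 + 6 (b=9); 9→10: 10 + 6 = 16; 16−1 = 15
i=6: 15 = 10 + 5 (b=10); 10→11: 11 + 5 = 16; 16−1 = 15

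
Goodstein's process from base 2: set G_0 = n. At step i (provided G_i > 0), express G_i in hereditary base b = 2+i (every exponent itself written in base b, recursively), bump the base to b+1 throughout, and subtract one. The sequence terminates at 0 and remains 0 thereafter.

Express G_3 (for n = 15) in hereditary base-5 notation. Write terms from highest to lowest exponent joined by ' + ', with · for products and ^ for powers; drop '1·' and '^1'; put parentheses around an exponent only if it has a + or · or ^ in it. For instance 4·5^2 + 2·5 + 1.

5^(5 + 1) + 5^5 + 2

G_0=15  [base 2] 2^(2 + 1) + 2^2 + 2 + 1  →[2↦3]→  3^(3 + 1) + 3^3 + 3 + 1 = 112  −1 ⇒ G_1=111
G_1=111  [base 3] 3^(3 + 1) + 3^3 + 3  →[3↦4]→  4^(4 + 1) + 4^4 + 4 = 1284  −1 ⇒ G_2=1283
G_2=1283  [base 4] 4^(4 + 1) + 4^4 + 3  →[4↦5]→  5^(5 + 1) + 5^5 + 3 = 18753  −1 ⇒ G_3=18752
G_3=18752  [base 5] 5^(5 + 1) + 5^5 + 2  →[5↦6]→  6^(6 + 1) + 6^6 + 2 = 326594  −1 ⇒ G_4=326593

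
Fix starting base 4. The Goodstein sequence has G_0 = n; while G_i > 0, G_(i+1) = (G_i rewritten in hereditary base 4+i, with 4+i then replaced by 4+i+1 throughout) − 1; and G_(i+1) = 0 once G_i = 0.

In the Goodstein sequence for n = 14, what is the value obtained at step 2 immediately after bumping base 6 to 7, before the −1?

step 0: 14 = 3·4 + 2; sub 5 for 4: 3·5 + 2; = 17; G_1 = 17−1 = 16
step 1: 16 = 3·5 + 1; sub 6 for 5: 3·6 + 1; = 19; G_2 = 19−1 = 18
step 2: 18 = 3·6; sub 7 for 6: 3·7; = 21; G_3 = 21−1 = 20

21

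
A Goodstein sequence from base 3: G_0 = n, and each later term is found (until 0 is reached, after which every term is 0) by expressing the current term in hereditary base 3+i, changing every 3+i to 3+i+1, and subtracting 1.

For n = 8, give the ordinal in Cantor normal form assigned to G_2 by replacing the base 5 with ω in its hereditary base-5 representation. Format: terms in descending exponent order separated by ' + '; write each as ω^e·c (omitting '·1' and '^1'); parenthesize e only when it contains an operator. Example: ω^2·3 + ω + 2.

i=0: 8 = 2·3 + 2 (b=3); 3→4: 2·4 + 2 = 10; 10−1 = 9
i=1: 9 = 2·4 + 1 (b=4); 4→5: 2·5 + 1 = 11; 11−1 = 10

ω·2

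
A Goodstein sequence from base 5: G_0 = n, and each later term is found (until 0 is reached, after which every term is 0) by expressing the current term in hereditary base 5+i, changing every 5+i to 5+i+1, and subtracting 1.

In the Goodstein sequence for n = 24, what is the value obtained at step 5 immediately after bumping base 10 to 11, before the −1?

G_0=24  [base 5] 4·5 + 4  →[5↦6]→  4·6 + 4 = 28  −1 ⇒ G_1=27
G_1=27  [base 6] 4·6 + 3  →[6↦7]→  4·7 + 3 = 31  −1 ⇒ G_2=30
G_2=30  [base 7] 4·7 + 2  →[7↦8]→  4·8 + 2 = 34  −1 ⇒ G_3=33
G_3=33  [base 8] 4·8 + 1  →[8↦9]→  4·9 + 1 = 37  −1 ⇒ G_4=36
G_4=36  [base 9] 4·9  →[9↦10]→  4·10 = 40  −1 ⇒ G_5=39
G_5=39  [base 10] 3·10 + 9  →[10↦11]→  3·11 + 9 = 42  −1 ⇒ G_6=41

42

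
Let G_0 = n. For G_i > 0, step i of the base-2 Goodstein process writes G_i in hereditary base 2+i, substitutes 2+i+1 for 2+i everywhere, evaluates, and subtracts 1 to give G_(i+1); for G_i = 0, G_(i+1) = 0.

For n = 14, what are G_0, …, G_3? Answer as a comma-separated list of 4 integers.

step 0: 14 = 2^(2 + 1) + 2^2 + 2; sub 3 for 2: 3^(3 + 1) + 3^3 + 3; = 111; G_1 = 111−1 = 110
step 1: 110 = 3^(3 + 1) + 3^3 + 2; sub 4 for 3: 4^(4 + 1) + 4^4 + 2; = 1282; G_2 = 1282−1 = 1281
step 2: 1281 = 4^(4 + 1) + 4^4 + 1; sub 5 for 4: 5^(5 + 1) + 5^5 + 1; = 18751; G_3 = 18751−1 = 18750

14, 110, 1281, 18750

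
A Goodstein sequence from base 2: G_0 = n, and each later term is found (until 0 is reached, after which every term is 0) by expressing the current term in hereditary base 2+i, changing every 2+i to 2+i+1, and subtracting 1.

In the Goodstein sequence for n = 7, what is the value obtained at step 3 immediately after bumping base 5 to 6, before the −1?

46658

step 0: 7 = 2^2 + 2 + 1; sub 3 for 2: 3^3 + 3 + 1; = 31; G_1 = 31−1 = 30
step 1: 30 = 3^3 + 3; sub 4 for 3: 4^4 + 4; = 260; G_2 = 260−1 = 259
step 2: 259 = 4^4 + 3; sub 5 for 4: 5^5 + 3; = 3128; G_3 = 3128−1 = 3127
step 3: 3127 = 5^5 + 2; sub 6 for 5: 6^6 + 2; = 46658; G_4 = 46658−1 = 46657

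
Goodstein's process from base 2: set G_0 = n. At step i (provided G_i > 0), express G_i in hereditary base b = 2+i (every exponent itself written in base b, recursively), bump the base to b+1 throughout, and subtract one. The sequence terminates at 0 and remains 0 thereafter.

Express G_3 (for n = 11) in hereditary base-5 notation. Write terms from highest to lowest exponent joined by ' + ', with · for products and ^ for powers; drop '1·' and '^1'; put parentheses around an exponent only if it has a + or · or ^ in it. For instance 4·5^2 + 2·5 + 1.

5^(5 + 1) + 2

11 —HB2→ 2^(2 + 1) + 2 + 1 —bump→ 3^(3 + 1) + 3 + 1 = 85 —(−1)→ 84
84 —HB3→ 3^(3 + 1) + 3 —bump→ 4^(4 + 1) + 4 = 1028 —(−1)→ 1027
1027 —HB4→ 4^(4 + 1) + 3 —bump→ 5^(5 + 1) + 3 = 15628 —(−1)→ 15627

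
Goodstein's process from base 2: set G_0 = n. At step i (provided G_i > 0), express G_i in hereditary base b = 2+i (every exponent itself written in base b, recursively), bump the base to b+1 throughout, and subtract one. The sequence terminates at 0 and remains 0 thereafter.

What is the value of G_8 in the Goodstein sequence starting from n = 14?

step 0: 14 = 2^(2 + 1) + 2^2 + 2; sub 3 for 2: 3^(3 + 1) + 3^3 + 3; = 111; G_1 = 111−1 = 110
step 1: 110 = 3^(3 + 1) + 3^3 + 2; sub 4 for 3: 4^(4 + 1) + 4^4 + 2; = 1282; G_2 = 1282−1 = 1281
step 2: 1281 = 4^(4 + 1) + 4^4 + 1; sub 5 for 4: 5^(5 + 1) + 5^5 + 1; = 18751; G_3 = 18751−1 = 18750
step 3: 18750 = 5^(5 + 1) + 5^5; sub 6 for 5: 6^(6 + 1) + 6^6; = 326592; G_4 = 326592−1 = 326591
step 4: 326591 = 6^(6 + 1) + 5·6^5 + 5·6^4 + 5·6^3 + 5·6^2 + 5·6 + 5; sub 7 for 6: 7^(7 + 1) + 5·7^5 + 5·7^4 + 5·7^3 + 5·7^2 + 5·7 + 5; = 5862841; G_5 = 5862841−1 = 5862840
step 5: 5862840 = 7^(7 + 1) + 5·7^5 + 5·7^4 + 5·7^3 + 5·7^2 + 5·7 + 4; sub 8 for 7: 8^(8 + 1) + 5·8^5 + 5·8^4 + 5·8^3 + 5·8^2 + 5·8 + 4; = 134404972; G_6 = 134404972−1 = 134404971
step 6: 134404971 = 8^(8 + 1) + 5·8^5 + 5·8^4 + 5·8^3 + 5·8^2 + 5·8 + 3; sub 9 for 8: 9^(9 + 1) + 5·9^5 + 5·9^4 + 5·9^3 + 5·9^2 + 5·9 + 3; = 3487116549; G_7 = 3487116549−1 = 3487116548
step 7: 3487116548 = 9^(9 + 1) + 5·9^5 + 5·9^4 + 5·9^3 + 5·9^2 + 5·9 + 2; sub 10 for 9: 10^(10 + 1) + 5·10^5 + 5·10^4 + 5·10^3 + 5·10^2 + 5·10 + 2; = 100000555552; G_8 = 100000555552−1 = 100000555551
step 8: 100000555551 = 10^(10 + 1) + 5·10^5 + 5·10^4 + 5·10^3 + 5·10^2 + 5·10 + 1; sub 11 for 10: 11^(11 + 1) + 5·11^5 + 5·11^4 + 5·11^3 + 5·11^2 + 5·11 + 1; = 3138429262497; G_9 = 3138429262497−1 = 3138429262496

100000555551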